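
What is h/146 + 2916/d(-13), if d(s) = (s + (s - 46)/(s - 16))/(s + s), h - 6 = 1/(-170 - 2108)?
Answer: 121875601423/17627164 ≈ 6914.1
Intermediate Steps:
h = 13667/2278 (h = 6 + 1/(-170 - 2108) = 6 + 1/(-2278) = 6 - 1/2278 = 13667/2278 ≈ 5.9996)
d(s) = (s + (-46 + s)/(-16 + s))/(2*s) (d(s) = (s + (-46 + s)/(-16 + s))/((2*s)) = (s + (-46 + s)/(-16 + s))*(1/(2*s)) = (s + (-46 + s)/(-16 + s))/(2*s))
h/146 + 2916/d(-13) = (13667/2278)/146 + 2916/(((1/2)*(-46 + (-13)**2 - 15*(-13))/(-13*(-16 - 13)))) = (13667/2278)*(1/146) + 2916/(((1/2)*(-1/13)*(-46 + 169 + 195)/(-29))) = 13667/332588 + 2916/(((1/2)*(-1/13)*(-1/29)*318)) = 13667/332588 + 2916/(159/377) = 13667/332588 + 2916*(377/159) = 13667/332588 + 366444/53 = 121875601423/17627164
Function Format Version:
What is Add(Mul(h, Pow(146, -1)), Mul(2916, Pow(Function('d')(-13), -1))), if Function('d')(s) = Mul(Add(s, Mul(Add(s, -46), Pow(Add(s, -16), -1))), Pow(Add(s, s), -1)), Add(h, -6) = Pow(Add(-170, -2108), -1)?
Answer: Rational(121875601423, 17627164) ≈ 6914.1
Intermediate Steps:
h = Rational(13667, 2278) (h = Add(6, Pow(Add(-170, -2108), -1)) = Add(6, Pow(-2278, -1)) = Add(6, Rational(-1, 2278)) = Rational(13667, 2278) ≈ 5.9996)
Function('d')(s) = Mul(Rational(1, 2), Pow(s, -1), Add(s, Mul(Pow(Add(-16, s), -1), Add(-46, s)))) (Function('d')(s) = Mul(Add(s, Mul(Add(-46, s), Pow(Add(-16, s), -1))), Pow(Mul(2, s), -1)) = Mul(Add(s, Mul(Pow(Add(-16, s), -1), Add(-46, s))), Mul(Rational(1, 2), Pow(s, -1))) = Mul(Rational(1, 2), Pow(s, -1), Add(s, Mul(Pow(Add(-16, s), -1), Add(-46, s)))))
Add(Mul(h, Pow(146, -1)), Mul(2916, Pow(Function('d')(-13), -1))) = Add(Mul(Rational(13667, 2278), Pow(146, -1)), Mul(2916, Pow(Mul(Rational(1, 2), Pow(-13, -1), Pow(Add(-16, -13), -1), Add(-46, Pow(-13, 2), Mul(-15, -13))), -1))) = Add(Mul(Rational(13667, 2278), Rational(1, 146)), Mul(2916, Pow(Mul(Rational(1, 2), Rational(-1, 13), Pow(-29, -1), Add(-46, 169, 195)), -1))) = Add(Rational(13667, 332588), Mul(2916, Pow(Mul(Rational(1, 2), Rational(-1, 13), Rational(-1, 29), 318), -1))) = Add(Rational(13667, 332588), Mul(2916, Pow(Rational(159, 377), -1))) = Add(Rational(13667, 332588), Mul(2916, Rational(377, 159))) = Add(Rational(13667, 332588), Rational(366444, 53)) = Rational(121875601423, 17627164)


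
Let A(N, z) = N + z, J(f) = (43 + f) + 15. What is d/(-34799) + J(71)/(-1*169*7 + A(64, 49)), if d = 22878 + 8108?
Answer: -37644091/37234930 ≈ -1.0110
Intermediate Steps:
d = 30986
J(f) = 58 + f
d/(-34799) + J(71)/(-1*169*7 + A(64, 49)) = 30986/(-34799) + (58 + 71)/(-1*169*7 + (64 + 49)) = 30986*(-1/34799) + 129/(-169*7 + 113) = -30986/34799 + 129/(-1183 + 113) = -30986/34799 + 129/(-1070) = -30986/34799 + 129*(-1/1070) = -30986/34799 - 129/1070 = -37644091/37234930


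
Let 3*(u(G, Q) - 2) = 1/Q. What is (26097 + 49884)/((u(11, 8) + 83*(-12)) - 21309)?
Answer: -1823544/535271 ≈ -3.4068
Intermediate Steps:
u(G, Q) = 2 + 1/(3*Q) (u(G, Q) = 2 + (1/Q)/3 = 2 + 1/(3*Q))
(26097 + 49884)/((u(11, 8) + 83*(-12)) - 21309) = (26097 + 49884)/(((2 + (⅓)/8) + 83*(-12)) - 21309) = 75981/(((2 + (⅓)*(⅛)) - 996) - 21309) = 75981/(((2 + 1/24) - 996) - 21309) = 75981/((49/24 - 996) - 21309) = 75981/(-23855/24 - 21309) = 75981/(-535271/24) = 75981*(-24/535271) = -1823544/535271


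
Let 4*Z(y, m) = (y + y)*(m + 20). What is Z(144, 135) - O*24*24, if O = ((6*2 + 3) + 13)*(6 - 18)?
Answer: 204696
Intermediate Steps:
Z(y, m) = y*(20 + m)/2 (Z(y, m) = ((y + y)*(m + 20))/4 = ((2*y)*(20 + m))/4 = (2*y*(20 + m))/4 = y*(20 + m)/2)
O = -336 (O = ((12 + 3) + 13)*(-12) = (15 + 13)*(-12) = 28*(-12) = -336)
Z(144, 135) - O*24*24 = (½)*144*(20 + 135) - (-336*24)*24 = (½)*144*155 - (-8064)*24 = 11160 - 1*(-193536) = 11160 + 193536 = 204696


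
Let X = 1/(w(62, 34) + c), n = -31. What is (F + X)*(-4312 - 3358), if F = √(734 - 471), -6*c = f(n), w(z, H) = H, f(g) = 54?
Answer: -1534/5 - 7670*√263 ≈ -1.2469e+5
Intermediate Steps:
c = -9 (c = -⅙*54 = -9)
X = 1/25 (X = 1/(34 - 9) = 1/25 ≈ 0.040000)
F = √263 ≈ 16.217
(F + X)*(-4312 - 3358) = (√263 + 1/25)*(-4312 - 3358) = (1/25 + √263)*(-7670) = -1534/5 - 7670*√263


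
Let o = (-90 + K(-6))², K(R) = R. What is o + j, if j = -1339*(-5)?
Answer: 15911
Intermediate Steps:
o = 9216 (o = (-90 - 6)² = (-96)² = 9216)
j = 6695
o + j = 9216 + 6695 = 15911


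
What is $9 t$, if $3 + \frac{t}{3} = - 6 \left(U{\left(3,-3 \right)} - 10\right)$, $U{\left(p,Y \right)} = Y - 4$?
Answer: $2673$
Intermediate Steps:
$U{\left(p,Y \right)} = -4 + Y$
$t = 297$ ($t = -9 + 3 \left(- 6 \left(\left(-4 - 3\right) - 10\right)\right) = -9 + 3 \left(- 6 \left(-7 - 10\right)\right) = -9 + 3 \left(\left(-6\right) \left(-17\right)\right) = -9 + 3 \cdot 102 = -9 + 306 = 297$)
$9 t = 9 \cdot 297 = 2673$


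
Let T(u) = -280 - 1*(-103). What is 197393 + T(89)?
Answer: 197216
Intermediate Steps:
T(u) = -177 (T(u) = -280 + 103 = -177)
197393 + T(89) = 197393 - 177 = 197216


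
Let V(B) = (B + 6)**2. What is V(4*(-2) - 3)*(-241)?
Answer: -6025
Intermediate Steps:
V(B) = (6 + B)**2
V(4*(-2) - 3)*(-241) = (6 + (4*(-2) - 3))**2*(-241) = (6 + (-8 - 3))**2*(-241) = (6 - 11)**2*(-241) = (-5)**2*(-241) = 25*(-241) = -6025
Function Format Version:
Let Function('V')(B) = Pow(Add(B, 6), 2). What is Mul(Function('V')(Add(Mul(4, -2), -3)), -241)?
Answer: -6025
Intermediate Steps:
Function('V')(B) = Pow(Add(6, B), 2)
Mul(Function('V')(Add(Mul(4, -2), -3)), -241) = Mul(Pow(Add(6, Add(Mul(4, -2), -3)), 2), -241) = Mul(Pow(Add(6, Add(-8, -3)), 2), -241) = Mul(Pow(Add(6, -11), 2), -241) = Mul(Pow(-5, 2), -241) = Mul(25, -241) = -6025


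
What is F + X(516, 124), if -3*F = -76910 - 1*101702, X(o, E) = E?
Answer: 178984/3 ≈ 59661.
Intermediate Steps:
F = 178612/3 (F = -(-76910 - 1*101702)/3 = -(-76910 - 101702)/3 = -1/3*(-178612) = 178612/3 ≈ 59537.)
F + X(516, 124) = 178612/3 + 124 = 178984/3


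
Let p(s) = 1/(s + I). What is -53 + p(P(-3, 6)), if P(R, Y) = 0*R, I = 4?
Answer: -211/4 ≈ -52.750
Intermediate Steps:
P(R, Y) = 0
p(s) = 1/(4 + s) (p(s) = 1/(s + 4) = 1/(4 + s))
-53 + p(P(-3, 6)) = -53 + 1/(4 + 0) = -53 + 1/4 = -53 + ¼ = -211/4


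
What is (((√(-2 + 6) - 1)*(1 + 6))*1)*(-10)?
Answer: -70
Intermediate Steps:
(((√(-2 + 6) - 1)*(1 + 6))*1)*(-10) = (((√4 - 1)*7)*1)*(-10) = (((2 - 1)*7)*1)*(-10) = ((1*7)*1)*(-10) = (7*1)*(-10) = 7*(-10) = -70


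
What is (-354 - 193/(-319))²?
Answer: 12708729289/101761 ≈ 1.2489e+5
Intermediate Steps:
(-354 - 193/(-319))² = (-354 - 193*(-1/319))² = (-354 + 193/319)² = (-112733/319)² = 12708729289/101761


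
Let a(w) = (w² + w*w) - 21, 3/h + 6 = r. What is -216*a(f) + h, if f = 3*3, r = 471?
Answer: -4720679/155 ≈ -30456.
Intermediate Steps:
h = 1/155 (h = 3/(-6 + 471) = 3/465 = 3*(1/465) = 1/155 ≈ 0.0064516)
f = 9
a(w) = -21 + 2*w² (a(w) = (w² + w²) - 21 = 2*w² - 21 = -21 + 2*w²)
-216*a(f) + h = -216*(-21 + 2*9²) + 1/155 = -216*(-21 + 2*81) + 1/155 = -216*(-21 + 162) + 1/155 = -216*141 + 1/155 = -30456 + 1/155 = -4720679/155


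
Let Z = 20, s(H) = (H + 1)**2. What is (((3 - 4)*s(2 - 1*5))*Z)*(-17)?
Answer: 1360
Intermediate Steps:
s(H) = (1 + H)**2
(((3 - 4)*s(2 - 1*5))*Z)*(-17) = (((3 - 4)*(1 + (2 - 1*5))**2)*20)*(-17) = (-(1 + (2 - 5))**2*20)*(-17) = (-(1 - 3)**2*20)*(-17) = (-1*(-2)**2*20)*(-17) = (-1*4*20)*(-17) = -4*20*(-17) = -80*(-17) = 1360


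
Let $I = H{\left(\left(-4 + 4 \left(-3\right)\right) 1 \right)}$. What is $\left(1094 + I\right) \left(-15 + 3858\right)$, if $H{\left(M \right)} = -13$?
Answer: $4154283$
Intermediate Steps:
$I = -13$
$\left(1094 + I\right) \left(-15 + 3858\right) = \left(1094 - 13\right) \left(-15 + 3858\right) = 1081 \cdot 3843 = 4154283$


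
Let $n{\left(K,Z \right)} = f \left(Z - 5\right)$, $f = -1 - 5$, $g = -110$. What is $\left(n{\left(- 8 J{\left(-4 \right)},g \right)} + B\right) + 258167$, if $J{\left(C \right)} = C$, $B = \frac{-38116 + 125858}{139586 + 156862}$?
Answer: $\frac{38368863839}{148224} \approx 2.5886 \cdot 10^{5}$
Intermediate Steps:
$B = \frac{43871}{148224}$ ($B = \frac{87742}{296448} = 87742 \cdot \frac{1}{296448} = \frac{43871}{148224} \approx 0.29598$)
$f = -6$
$n{\left(K,Z \right)} = 30 - 6 Z$ ($n{\left(K,Z \right)} = - 6 \left(Z - 5\right) = - 6 \left(-5 + Z\right) = 30 - 6 Z$)
$\left(n{\left(- 8 J{\left(-4 \right)},g \right)} + B\right) + 258167 = \left(\left(30 - -660\right) + \frac{43871}{148224}\right) + 258167 = \left(\left(30 + 660\right) + \frac{43871}{148224}\right) + 258167 = \left(690 + \frac{43871}{148224}\right) + 258167 = \frac{102318431}{148224} + 258167 = \frac{38368863839}{148224}$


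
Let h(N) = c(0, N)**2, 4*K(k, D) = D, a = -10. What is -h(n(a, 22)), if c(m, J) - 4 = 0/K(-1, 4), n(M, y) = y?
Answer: -16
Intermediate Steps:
K(k, D) = D/4
c(m, J) = 4 (c(m, J) = 4 + 0/(((1/4)*4)) = 4 + 0/1 = 4 + 0*1 = 4 + 0 = 4)
h(N) = 16 (h(N) = 4**2 = 16)
-h(n(a, 22)) = -1*16 = -16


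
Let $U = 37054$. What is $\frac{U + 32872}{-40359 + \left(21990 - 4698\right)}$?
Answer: $- \frac{69926}{23067} \approx -3.0314$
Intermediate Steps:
$\frac{U + 32872}{-40359 + \left(21990 - 4698\right)} = \frac{37054 + 32872}{-40359 + \left(21990 - 4698\right)} = \frac{69926}{-40359 + 17292} = \frac{69926}{-23067} = 69926 \left(- \frac{1}{23067}\right) = - \frac{69926}{23067}$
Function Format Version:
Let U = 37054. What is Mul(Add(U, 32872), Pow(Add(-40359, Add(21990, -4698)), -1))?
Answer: Rational(-69926, 23067) ≈ -3.0314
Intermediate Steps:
Mul(Add(U, 32872), Pow(Add(-40359, Add(21990, -4698)), -1)) = Mul(Add(37054, 32872), Pow(Add(-40359, Add(21990, -4698)), -1)) = Mul(69926, Pow(Add(-40359, 17292), -1)) = Mul(69926, Pow(-23067, -1)) = Mul(69926, Rational(-1, 23067)) = Rational(-69926, 23067)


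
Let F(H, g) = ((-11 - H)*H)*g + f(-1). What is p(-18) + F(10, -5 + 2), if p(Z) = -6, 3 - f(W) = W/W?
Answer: 626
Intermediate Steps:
f(W) = 2 (f(W) = 3 - W/W = 3 - 1*1 = 3 - 1 = 2)
F(H, g) = 2 + H*g*(-11 - H) (F(H, g) = ((-11 - H)*H)*g + 2 = (H*(-11 - H))*g + 2 = H*g*(-11 - H) + 2 = 2 + H*g*(-11 - H))
p(-18) + F(10, -5 + 2) = -6 + (2 - 1*(-5 + 2)*10² - 11*10*(-5 + 2)) = -6 + (2 - 1*(-3)*100 - 11*10*(-3)) = -6 + (2 + 300 + 330) = -6 + 632 = 626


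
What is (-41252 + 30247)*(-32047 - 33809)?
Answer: 724745280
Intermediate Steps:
(-41252 + 30247)*(-32047 - 33809) = -11005*(-65856) = 724745280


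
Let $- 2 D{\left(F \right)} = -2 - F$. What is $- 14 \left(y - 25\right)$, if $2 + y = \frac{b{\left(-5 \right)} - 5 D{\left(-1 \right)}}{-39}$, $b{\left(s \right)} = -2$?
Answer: $\frac{4893}{13} \approx 376.38$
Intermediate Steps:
$D{\left(F \right)} = 1 + \frac{F}{2}$ ($D{\left(F \right)} = - \frac{-2 - F}{2} = 1 + \frac{F}{2}$)
$y = - \frac{49}{26}$ ($y = -2 + \frac{-2 - 5 \left(1 + \frac{1}{2} \left(-1\right)\right)}{-39} = -2 + \left(-2 - 5 \left(1 - \frac{1}{2}\right)\right) \left(- \frac{1}{39}\right) = -2 + \left(-2 - \frac{5}{2}\right) \left(- \frac{1}{39}\right) = -2 - - \frac{3}{26} = -2 + \frac{3}{26} = - \frac{49}{26} \approx -1.8846$)
$- 14 \left(y - 25\right) = - 14 \left(- \frac{49}{26} - 25\right) = \left(-14\right) \left(- \frac{699}{26}\right) = \frac{4893}{13}$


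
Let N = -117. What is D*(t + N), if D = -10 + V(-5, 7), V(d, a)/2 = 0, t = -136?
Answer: 2530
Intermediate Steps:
V(d, a) = 0 (V(d, a) = 2*0 = 0)
D = -10 (D = -10 + 0 = -10)
D*(t + N) = -10*(-136 - 117) = -10*(-253) = 2530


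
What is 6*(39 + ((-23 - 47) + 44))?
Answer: 78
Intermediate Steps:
6*(39 + ((-23 - 47) + 44)) = 6*(39 + (-70 + 44)) = 6*(39 - 26) = 6*13 = 78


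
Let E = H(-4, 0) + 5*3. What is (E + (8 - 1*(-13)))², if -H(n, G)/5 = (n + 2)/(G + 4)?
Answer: 5929/4 ≈ 1482.3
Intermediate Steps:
H(n, G) = -5*(2 + n)/(4 + G) (H(n, G) = -5*(n + 2)/(G + 4) = -5*(2 + n)/(4 + G))
E = 35/2 (E = 5*(-2 - 1*(-4))/(4 + 0) + 5*3 = 5*(-2 + 4)/4 + 15 = 5*(¼)*2 + 15 = 5/2 + 15 = 35/2 ≈ 17.500)
(E + (8 - 1*(-13)))² = (35/2 + (8 - 1*(-13)))² = (35/2 + (8 + 13))² = (35/2 + 21)² = (77/2)² = 5929/4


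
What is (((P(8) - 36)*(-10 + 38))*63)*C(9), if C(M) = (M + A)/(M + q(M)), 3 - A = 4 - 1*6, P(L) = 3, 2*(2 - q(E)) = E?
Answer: -1629936/13 ≈ -1.2538e+5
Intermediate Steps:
q(E) = 2 - E/2
A = 5 (A = 3 - (4 - 1*6) = 3 - (4 - 6) = 3 - 1*(-2) = 3 + 2 = 5)
C(M) = (5 + M)/(2 + M/2) (C(M) = (M + 5)/(M + (2 - M/2)) = (5 + M)/(2 + M/2))
(((P(8) - 36)*(-10 + 38))*63)*C(9) = (((3 - 36)*(-10 + 38))*63)*(2*(5 + 9)/(4 + 9)) = (-33*28*63)*(2*14/13) = (-924*63)*(2*(1/13)*14) = -58212*28/13 = -1629936/13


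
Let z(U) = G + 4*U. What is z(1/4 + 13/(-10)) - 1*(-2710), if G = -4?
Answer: 13509/5 ≈ 2701.8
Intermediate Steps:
z(U) = -4 + 4*U
z(1/4 + 13/(-10)) - 1*(-2710) = (-4 + 4*(1/4 + 13/(-10))) - 1*(-2710) = (-4 + 4*(1*(¼) + 13*(-⅒))) + 2710 = (-4 + 4*(¼ - 13/10)) + 2710 = (-4 + 4*(-21/20)) + 2710 = (-4 - 21/5) + 2710 = -41/5 + 2710 = 13509/5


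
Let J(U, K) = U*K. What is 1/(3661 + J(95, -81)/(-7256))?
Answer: 7256/26571911 ≈ 0.00027307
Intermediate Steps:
J(U, K) = K*U
1/(3661 + J(95, -81)/(-7256)) = 1/(3661 - 81*95/(-7256)) = 1/(3661 - 7695*(-1/7256)) = 1/(3661 + 7695/7256) = 1/(26571911/7256) = 7256/26571911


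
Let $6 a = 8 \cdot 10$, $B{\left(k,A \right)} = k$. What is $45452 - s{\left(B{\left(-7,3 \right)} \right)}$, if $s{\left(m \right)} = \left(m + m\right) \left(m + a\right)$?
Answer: $\frac{136622}{3} \approx 45541.0$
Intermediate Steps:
$a = \frac{40}{3}$ ($a = \frac{8 \cdot 10}{6} = \frac{1}{6} \cdot 80 = \frac{40}{3} \approx 13.333$)
$s{\left(m \right)} = 2 m \left(\frac{40}{3} + m\right)$ ($s{\left(m \right)} = \left(m + m\right) \left(m + \frac{40}{3}\right) = 2 m \left(\frac{40}{3} + m\right)$)
$45452 - s{\left(B{\left(-7,3 \right)} \right)} = 45452 - \frac{2}{3} \left(-7\right) \left(40 + 3 \left(-7\right)\right) = 45452 - \frac{2}{3} \left(-7\right) \left(40 - 21\right) = 45452 - \frac{2}{3} \left(-7\right) 19 = 45452 - - \frac{266}{3} = 45452 + \frac{266}{3} = \frac{136622}{3}$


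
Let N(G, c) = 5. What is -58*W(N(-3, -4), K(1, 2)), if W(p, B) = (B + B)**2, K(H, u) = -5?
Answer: -5800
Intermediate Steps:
W(p, B) = 4*B**2 (W(p, B) = (2*B)**2 = 4*B**2)
-58*W(N(-3, -4), K(1, 2)) = -232*(-5)**2 = -232*25 = -58*100 = -5800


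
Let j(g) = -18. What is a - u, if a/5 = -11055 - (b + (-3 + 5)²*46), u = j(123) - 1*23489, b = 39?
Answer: -32883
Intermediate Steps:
u = -23507 (u = -18 - 1*23489 = -18 - 23489 = -23507)
a = -56390 (a = 5*(-11055 - (39 + (-3 + 5)²*46)) = 5*(-11055 - (39 + 2²*46)) = 5*(-11055 - (39 + 4*46)) = 5*(-11055 - (39 + 184)) = 5*(-11055 - 1*223) = 5*(-11055 - 223) = 5*(-11278) = -56390)
a - u = -56390 - 1*(-23507) = -56390 + 23507 = -32883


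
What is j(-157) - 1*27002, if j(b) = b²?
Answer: -2353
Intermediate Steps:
j(-157) - 1*27002 = (-157)² - 1*27002 = 24649 - 27002 = -2353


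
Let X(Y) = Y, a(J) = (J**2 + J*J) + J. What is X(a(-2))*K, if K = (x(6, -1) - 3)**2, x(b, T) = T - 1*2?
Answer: 216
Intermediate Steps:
x(b, T) = -2 + T (x(b, T) = T - 2 = -2 + T)
a(J) = J + 2*J**2 (a(J) = (J**2 + J**2) + J = 2*J**2 + J = J + 2*J**2)
K = 36 (K = ((-2 - 1) - 3)**2 = (-3 - 3)**2 = (-6)**2 = 36)
X(a(-2))*K = -2*(1 + 2*(-2))*36 = -2*(1 - 4)*36 = -2*(-3)*36 = 6*36 = 216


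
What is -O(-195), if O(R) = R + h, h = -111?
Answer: 306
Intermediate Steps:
O(R) = -111 + R (O(R) = R - 111 = -111 + R)
-O(-195) = -(-111 - 195) = -1*(-306) = 306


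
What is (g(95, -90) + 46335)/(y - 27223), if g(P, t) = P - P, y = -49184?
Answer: -15445/25469 ≈ -0.60642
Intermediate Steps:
g(P, t) = 0
(g(95, -90) + 46335)/(y - 27223) = (0 + 46335)/(-49184 - 27223) = 46335/(-76407) = 46335*(-1/76407) = -15445/25469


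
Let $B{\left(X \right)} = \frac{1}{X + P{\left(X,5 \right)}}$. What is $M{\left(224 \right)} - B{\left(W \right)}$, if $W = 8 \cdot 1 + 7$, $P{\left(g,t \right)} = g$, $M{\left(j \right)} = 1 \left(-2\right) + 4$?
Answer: $\frac{59}{30} \approx 1.9667$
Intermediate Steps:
$M{\left(j \right)} = 2$ ($M{\left(j \right)} = -2 + 4 = 2$)
$W = 15$ ($W = 8 + 7 = 15$)
$B{\left(X \right)} = \frac{1}{2 X}$ ($B{\left(X \right)} = \frac{1}{X + X} = \frac{1}{2 X}$)
$M{\left(224 \right)} - B{\left(W \right)} = 2 - \frac{1}{2 \cdot 15} = 2 - \frac{1}{2} \cdot \frac{1}{15} = 2 - \frac{1}{30} = \frac{59}{30}$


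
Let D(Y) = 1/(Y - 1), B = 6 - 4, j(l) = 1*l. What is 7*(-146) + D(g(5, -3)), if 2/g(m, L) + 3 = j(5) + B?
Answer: -1024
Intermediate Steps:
j(l) = l
B = 2
g(m, L) = 1/2 (g(m, L) = 2/(-3 + (5 + 2)) = 2/(-3 + 7) = 2/4 = 2*(1/4) = 1/2)
D(Y) = 1/(-1 + Y)
7*(-146) + D(g(5, -3)) = 7*(-146) + 1/(-1 + 1/2) = -1022 + 1/(-1/2) = -1022 - 2 = -1024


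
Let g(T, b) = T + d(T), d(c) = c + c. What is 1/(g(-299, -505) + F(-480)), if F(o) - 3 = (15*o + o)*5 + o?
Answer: -1/39774 ≈ -2.5142e-5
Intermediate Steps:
d(c) = 2*c
g(T, b) = 3*T (g(T, b) = T + 2*T = 3*T)
F(o) = 3 + 81*o (F(o) = 3 + ((15*o + o)*5 + o) = 3 + ((16*o)*5 + o) = 3 + (80*o + o) = 3 + 81*o)
1/(g(-299, -505) + F(-480)) = 1/(3*(-299) + (3 + 81*(-480))) = 1/(-897 + (3 - 38880)) = 1/(-897 - 38877) = 1/(-39774) = -1/39774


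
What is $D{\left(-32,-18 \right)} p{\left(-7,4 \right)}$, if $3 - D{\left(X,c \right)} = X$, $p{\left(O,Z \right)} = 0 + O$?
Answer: $-245$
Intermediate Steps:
$p{\left(O,Z \right)} = O$
$D{\left(X,c \right)} = 3 - X$
$D{\left(-32,-18 \right)} p{\left(-7,4 \right)} = \left(3 - -32\right) \left(-7\right) = \left(3 + 32\right) \left(-7\right) = 35 \left(-7\right) = -245$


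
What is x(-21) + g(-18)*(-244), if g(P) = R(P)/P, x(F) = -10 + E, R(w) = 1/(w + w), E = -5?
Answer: -2491/162 ≈ -15.377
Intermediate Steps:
R(w) = 1/(2*w)
x(F) = -15 (x(F) = -10 - 5 = -15)
g(P) = 1/(2*P²) (g(P) = (1/(2*P))/P = 1/(2*P²))
x(-21) + g(-18)*(-244) = -15 + ((½)/(-18)²)*(-244) = -15 + ((½)*(1/324))*(-244) = -15 + (1/648)*(-244) = -15 - 61/162 = -2491/162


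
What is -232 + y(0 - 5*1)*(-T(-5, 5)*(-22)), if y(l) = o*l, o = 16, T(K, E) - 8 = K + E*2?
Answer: -23112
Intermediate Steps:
T(K, E) = 8 + K + 2*E (T(K, E) = 8 + (K + E*2) = 8 + (K + 2*E) = 8 + K + 2*E)
y(l) = 16*l
-232 + y(0 - 5*1)*(-T(-5, 5)*(-22)) = -232 + (16*(0 - 5*1))*(-(8 - 5 + 2*5)*(-22)) = -232 + (16*(0 - 5))*(-(8 - 5 + 10)*(-22)) = -232 + (16*(-5))*(-13*(-22)) = -232 - (-80)*(-286) = -232 - 80*286 = -232 - 22880 = -23112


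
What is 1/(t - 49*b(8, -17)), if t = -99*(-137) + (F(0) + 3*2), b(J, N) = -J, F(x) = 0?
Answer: 1/13961 ≈ 7.1628e-5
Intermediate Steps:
t = 13569 (t = -99*(-137) + (0 + 3*2) = 13563 + (0 + 6) = 13563 + 6 = 13569)
1/(t - 49*b(8, -17)) = 1/(13569 - (-49)*8) = 1/(13569 - 49*(-8)) = 1/(13569 + 392) = 1/13961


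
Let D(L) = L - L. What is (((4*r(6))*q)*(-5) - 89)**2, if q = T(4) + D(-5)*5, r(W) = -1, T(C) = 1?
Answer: 4761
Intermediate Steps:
D(L) = 0
q = 1 (q = 1 + 0*5 = 1 + 0 = 1)
(((4*r(6))*q)*(-5) - 89)**2 = (((4*(-1))*1)*(-5) - 89)**2 = (-4*1*(-5) - 89)**2 = (-4*(-5) - 89)**2 = (20 - 89)**2 = (-69)**2 = 4761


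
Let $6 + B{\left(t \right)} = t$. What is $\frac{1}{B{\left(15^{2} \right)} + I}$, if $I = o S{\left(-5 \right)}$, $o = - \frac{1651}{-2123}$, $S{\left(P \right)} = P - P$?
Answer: $\frac{1}{219} \approx 0.0045662$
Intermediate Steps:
$S{\left(P \right)} = 0$
$o = \frac{1651}{2123}$ ($o = \left(-1651\right) \left(- \frac{1}{2123}\right) = \frac{1651}{2123} \approx 0.77767$)
$B{\left(t \right)} = -6 + t$
$I = 0$ ($I = \frac{1651}{2123} \cdot 0 = 0$)
$\frac{1}{B{\left(15^{2} \right)} + I} = \frac{1}{\left(-6 + 15^{2}\right) + 0} = \frac{1}{\left(-6 + 225\right) + 0} = \frac{1}{219 + 0} = \frac{1}{219}$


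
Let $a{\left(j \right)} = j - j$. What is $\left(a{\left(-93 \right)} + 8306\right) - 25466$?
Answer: $-17160$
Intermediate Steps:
$a{\left(j \right)} = 0$
$\left(a{\left(-93 \right)} + 8306\right) - 25466 = \left(0 + 8306\right) - 25466 = 8306 - 25466 = -17160$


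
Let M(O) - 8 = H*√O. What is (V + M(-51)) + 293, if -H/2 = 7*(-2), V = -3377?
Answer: -3076 + 28*I*√51 ≈ -3076.0 + 199.96*I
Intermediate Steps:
H = 28 (H = -14*(-2) = -2*(-14) = 28)
M(O) = 8 + 28*√O
(V + M(-51)) + 293 = (-3377 + (8 + 28*√(-51))) + 293 = (-3377 + (8 + 28*(I*√51))) + 293 = (-3377 + (8 + 28*I*√51)) + 293 = (-3369 + 28*I*√51) + 293 = -3076 + 28*I*√51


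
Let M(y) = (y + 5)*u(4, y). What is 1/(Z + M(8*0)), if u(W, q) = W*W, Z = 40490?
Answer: 1/40570 ≈ 2.4649e-5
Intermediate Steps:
u(W, q) = W**2
M(y) = 80 + 16*y (M(y) = (y + 5)*4**2 = (5 + y)*16 = 80 + 16*y)
1/(Z + M(8*0)) = 1/(40490 + (80 + 16*(8*0))) = 1/(40490 + (80 + 16*0)) = 1/(40490 + (80 + 0)) = 1/(40490 + 80) = 1/40570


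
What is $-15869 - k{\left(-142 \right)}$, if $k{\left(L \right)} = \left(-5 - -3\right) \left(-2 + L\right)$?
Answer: $-16157$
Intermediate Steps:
$k{\left(L \right)} = 4 - 2 L$ ($k{\left(L \right)} = \left(-5 + 3\right) \left(-2 + L\right) = - 2 \left(-2 + L\right) = 4 - 2 L$)
$-15869 - k{\left(-142 \right)} = -15869 - \left(4 - -284\right) = -15869 - \left(4 + 284\right) = -15869 - 288 = -16157$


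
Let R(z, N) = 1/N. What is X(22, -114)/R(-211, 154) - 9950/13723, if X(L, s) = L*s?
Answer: -5300271686/13723 ≈ -3.8623e+5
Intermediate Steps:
X(22, -114)/R(-211, 154) - 9950/13723 = (22*(-114))/(1/154) - 9950/13723 = -2508/1/154 - 9950*1/13723 = -2508*154 - 9950/13723 = -386232 - 9950/13723 = -5300271686/13723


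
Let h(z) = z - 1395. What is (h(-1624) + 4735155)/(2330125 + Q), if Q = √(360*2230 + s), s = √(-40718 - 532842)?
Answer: 4732136/(2330125 + √2*√(401400 + I*√143390)) ≈ 2.0301 - 3.6806e-7*I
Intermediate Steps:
s = 2*I*√143390 (s = √(-573560) = 2*I*√143390 ≈ 757.34*I)
h(z) = -1395 + z
Q = √(802800 + 2*I*√143390) (Q = √(360*2230 + 2*I*√143390) = √(802800 + 2*I*√143390) ≈ 895.99 + 0.423*I)
(h(-1624) + 4735155)/(2330125 + Q) = ((-1395 - 1624) + 4735155)/(2330125 + √(802800 + 2*I*√143390)) = (-3019 + 4735155)/(2330125 + √(802800 + 2*I*√143390)) = 4732136/(2330125 + √(802800 + 2*I*√143390))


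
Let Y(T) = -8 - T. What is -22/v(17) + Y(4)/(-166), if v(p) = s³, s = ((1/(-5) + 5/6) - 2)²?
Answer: -1302653374554/394258652003 ≈ -3.3041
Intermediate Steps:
s = 1681/900 (s = ((1*(-⅕) + 5*(⅙)) - 2)² = ((-⅕ + ⅚) - 2)² = (19/30 - 2)² = (-41/30)² = 1681/900 ≈ 1.8678)
v(p) = 4750104241/729000000 (v(p) = (1681/900)³ = 4750104241/729000000)
-22/v(17) + Y(4)/(-166) = -22/4750104241/729000000 + (-8 - 1*4)/(-166) = -22*729000000/4750104241 + (-8 - 4)*(-1/166) = -16038000000/4750104241 - 12*(-1/166) = -16038000000/4750104241 + 6/83 = -1302653374554/394258652003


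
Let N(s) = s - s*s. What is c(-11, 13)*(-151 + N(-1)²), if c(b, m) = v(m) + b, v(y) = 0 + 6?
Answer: 735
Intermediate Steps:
v(y) = 6
c(b, m) = 6 + b
N(s) = s - s²
c(-11, 13)*(-151 + N(-1)²) = (6 - 11)*(-151 + (-(1 - 1*(-1)))²) = -5*(-151 + (-(1 + 1))²) = -5*(-151 + (-1*2)²) = -5*(-151 + (-2)²) = -5*(-151 + 4) = -5*(-147) = 735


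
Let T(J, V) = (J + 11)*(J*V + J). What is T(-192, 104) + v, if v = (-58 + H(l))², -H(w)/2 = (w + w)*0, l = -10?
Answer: 3652324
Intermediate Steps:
H(w) = 0 (H(w) = -2*(w + w)*0 = -2*2*w*0 = -2*0 = 0)
v = 3364 (v = (-58 + 0)² = (-58)² = 3364)
T(J, V) = (11 + J)*(J + J*V)
T(-192, 104) + v = -192*(11 - 192 + 11*104 - 192*104) + 3364 = -192*(11 - 192 + 1144 - 19968) + 3364 = -192*(-19005) + 3364 = 3648960 + 3364 = 3652324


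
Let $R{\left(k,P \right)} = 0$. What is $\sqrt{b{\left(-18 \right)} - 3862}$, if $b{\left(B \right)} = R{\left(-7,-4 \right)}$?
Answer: $i \sqrt{3862} \approx 62.145 i$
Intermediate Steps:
$b{\left(B \right)} = 0$
$\sqrt{b{\left(-18 \right)} - 3862} = \sqrt{0 - 3862} = \sqrt{-3862} = i \sqrt{3862}$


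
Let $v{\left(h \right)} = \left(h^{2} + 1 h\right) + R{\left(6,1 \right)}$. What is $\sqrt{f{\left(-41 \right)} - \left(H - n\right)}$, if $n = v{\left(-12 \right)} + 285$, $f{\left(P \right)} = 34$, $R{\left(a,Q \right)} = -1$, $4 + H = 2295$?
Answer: $i \sqrt{1841} \approx 42.907 i$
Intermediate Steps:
$H = 2291$ ($H = -4 + 2295 = 2291$)
$v{\left(h \right)} = -1 + h + h^{2}$ ($v{\left(h \right)} = \left(h^{2} + 1 h\right) - 1 = \left(h^{2} + h\right) - 1 = \left(h + h^{2}\right) - 1 = -1 + h + h^{2}$)
$n = 416$ ($n = \left(-1 - 12 + \left(-12\right)^{2}\right) + 285 = \left(-1 - 12 + 144\right) + 285 = 131 + 285 = 416$)
$\sqrt{f{\left(-41 \right)} - \left(H - n\right)} = \sqrt{34 + \left(416 - 2291\right)} = \sqrt{34 - 1875} = \sqrt{-1841} = i \sqrt{1841}$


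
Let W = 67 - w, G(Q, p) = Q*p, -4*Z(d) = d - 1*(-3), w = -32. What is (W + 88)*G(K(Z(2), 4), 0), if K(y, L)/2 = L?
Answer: 0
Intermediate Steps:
Z(d) = -¾ - d/4 (Z(d) = -(d - 1*(-3))/4 = -(d + 3)/4 = -(3 + d)/4 = -¾ - d/4)
K(y, L) = 2*L
W = 99 (W = 67 - 1*(-32) = 67 + 32 = 99)
(W + 88)*G(K(Z(2), 4), 0) = (99 + 88)*((2*4)*0) = 187*(8*0) = 187*0 = 0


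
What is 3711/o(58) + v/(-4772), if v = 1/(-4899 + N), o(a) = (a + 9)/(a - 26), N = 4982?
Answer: 47034817085/26537092 ≈ 1772.4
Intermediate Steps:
o(a) = (9 + a)/(-26 + a)
v = 1/83 (v = 1/(-4899 + 4982) = 1/83 ≈ 0.012048)
3711/o(58) + v/(-4772) = 3711/(((9 + 58)/(-26 + 58))) + (1/83)/(-4772) = 3711/((67/32)) + (1/83)*(-1/4772) = 3711/(((1/32)*67)) - 1/396076 = 3711/(67/32) - 1/396076 = 3711*(32/67) - 1/396076 = 118752/67 - 1/396076 = 47034817085/26537092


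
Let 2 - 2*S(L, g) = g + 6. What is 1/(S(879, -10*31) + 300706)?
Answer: 1/300859 ≈ 3.3238e-6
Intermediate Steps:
S(L, g) = -2 - g/2 (S(L, g) = 1 - (g + 6)/2 = 1 - (6 + g)/2 = 1 + (-3 - g/2) = -2 - g/2)
1/(S(879, -10*31) + 300706) = 1/((-2 - (-5)*31) + 300706) = 1/((-2 - 1/2*(-310)) + 300706) = 1/((-2 + 155) + 300706) = 1/(153 + 300706) = 1/300859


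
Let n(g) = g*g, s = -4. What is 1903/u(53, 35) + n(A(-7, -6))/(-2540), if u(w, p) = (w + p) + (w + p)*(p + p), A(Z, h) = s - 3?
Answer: 102897/360680 ≈ 0.28529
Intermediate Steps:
A(Z, h) = -7 (A(Z, h) = -4 - 3 = -7)
n(g) = g²
u(w, p) = p + w + 2*p*(p + w) (u(w, p) = (p + w) + (p + w)*(2*p) = (p + w) + 2*p*(p + w) = p + w + 2*p*(p + w))
1903/u(53, 35) + n(A(-7, -6))/(-2540) = 1903/(35 + 53 + 2*35² + 2*35*53) + (-7)²/(-2540) = 1903/(35 + 53 + 2*1225 + 3710) + 49*(-1/2540) = 1903/(35 + 53 + 2450 + 3710) - 49/2540 = 1903/6248 - 49/2540 = 1903*(1/6248) - 49/2540 = 173/568 - 49/2540 = 102897/360680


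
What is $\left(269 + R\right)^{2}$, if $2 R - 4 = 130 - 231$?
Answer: $\frac{194481}{4} \approx 48620.0$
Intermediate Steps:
$R = - \frac{97}{2}$ ($R = 2 + \frac{130 - 231}{2} = 2 + \frac{1}{2} \left(-101\right) = 2 - \frac{101}{2} = - \frac{97}{2} \approx -48.5$)
$\left(269 + R\right)^{2} = \left(269 - \frac{97}{2}\right)^{2} = \left(\frac{441}{2}\right)^{2} = \frac{194481}{4}$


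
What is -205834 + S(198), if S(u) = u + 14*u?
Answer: -202864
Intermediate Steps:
S(u) = 15*u
-205834 + S(198) = -205834 + 15*198 = -205834 + 2970 = -202864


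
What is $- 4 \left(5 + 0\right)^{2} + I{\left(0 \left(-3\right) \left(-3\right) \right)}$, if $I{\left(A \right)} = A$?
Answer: $-100$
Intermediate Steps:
$- 4 \left(5 + 0\right)^{2} + I{\left(0 \left(-3\right) \left(-3\right) \right)} = - 4 \left(5 + 0\right)^{2} + 0 \left(-3\right) \left(-3\right) = - 4 \cdot 5^{2} + 0 \left(-3\right) = \left(-4\right) 25 + 0 = -100 + 0 = -100$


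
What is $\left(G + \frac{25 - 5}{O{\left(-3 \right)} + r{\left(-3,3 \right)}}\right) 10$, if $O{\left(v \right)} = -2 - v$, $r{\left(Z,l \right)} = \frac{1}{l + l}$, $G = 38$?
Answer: $\frac{3860}{7} \approx 551.43$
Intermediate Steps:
$r{\left(Z,l \right)} = \frac{1}{2 l}$
$\left(G + \frac{25 - 5}{O{\left(-3 \right)} + r{\left(-3,3 \right)}}\right) 10 = \left(38 + \frac{25 - 5}{\left(-2 - -3\right) + \frac{1}{2 \cdot 3}}\right) 10 = \left(38 + \frac{20}{\left(-2 + 3\right) + \frac{1}{2} \cdot \frac{1}{3}}\right) 10 = \left(38 + \frac{20}{1 + \frac{1}{6}}\right) 10 = \left(38 + \frac{20}{\frac{7}{6}}\right) 10 = \left(38 + 20 \cdot \frac{6}{7}\right) 10 = \left(38 + \frac{120}{7}\right) 10 = \frac{386}{7} \cdot 10 = \frac{3860}{7}$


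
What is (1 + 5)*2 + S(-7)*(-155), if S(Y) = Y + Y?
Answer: 2182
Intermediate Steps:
S(Y) = 2*Y
(1 + 5)*2 + S(-7)*(-155) = (1 + 5)*2 + (2*(-7))*(-155) = 6*2 - 14*(-155) = 12 + 2170 = 2182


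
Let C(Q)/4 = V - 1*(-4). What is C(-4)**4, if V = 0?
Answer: 65536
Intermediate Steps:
C(Q) = 16 (C(Q) = 4*(0 - 1*(-4)) = 4*(0 + 4) = 4*4 = 16)
C(-4)**4 = 16**4 = 65536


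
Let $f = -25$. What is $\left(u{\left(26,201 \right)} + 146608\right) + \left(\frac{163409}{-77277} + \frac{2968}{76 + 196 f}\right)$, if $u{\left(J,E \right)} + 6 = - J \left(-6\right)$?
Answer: $\frac{2279502209368}{15532677} \approx 1.4676 \cdot 10^{5}$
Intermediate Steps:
$u{\left(J,E \right)} = -6 + 6 J$ ($u{\left(J,E \right)} = -6 + - J \left(-6\right) = -6 + 6 J$)
$\left(u{\left(26,201 \right)} + 146608\right) + \left(\frac{163409}{-77277} + \frac{2968}{76 + 196 f}\right) = \left(\left(-6 + 6 \cdot 26\right) + 146608\right) + \left(\frac{163409}{-77277} + \frac{2968}{76 + 196 \left(-25\right)}\right) = \left(\left(-6 + 156\right) + 146608\right) + \left(163409 \left(- \frac{1}{77277}\right) + \frac{2968}{76 - 4900}\right) = \left(150 + 146608\right) - \left(\frac{163409}{77277} - \frac{2968}{-4824}\right) = 146758 + \left(- \frac{163409}{77277} + 2968 \left(- \frac{1}{4824}\right)\right) = 146758 - \frac{42401798}{15532677} = \frac{2279502209368}{15532677}$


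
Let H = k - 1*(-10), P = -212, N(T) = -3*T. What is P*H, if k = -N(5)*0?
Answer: -2120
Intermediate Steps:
k = 0 (k = -(-3)*5*0 = -1*(-15)*0 = 15*0 = 0)
H = 10 (H = 0 - 1*(-10) = 0 + 10 = 10)
P*H = -212*10 = -2120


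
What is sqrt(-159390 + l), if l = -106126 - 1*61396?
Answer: 16*I*sqrt(1277) ≈ 571.76*I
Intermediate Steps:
l = -167522 (l = -106126 - 61396 = -167522)
sqrt(-159390 + l) = sqrt(-159390 - 167522) = sqrt(-326912) = 16*I*sqrt(1277)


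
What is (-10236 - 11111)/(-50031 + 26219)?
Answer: 21347/23812 ≈ 0.89648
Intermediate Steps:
(-10236 - 11111)/(-50031 + 26219) = -21347/(-23812) = -21347*(-1/23812) = 21347/23812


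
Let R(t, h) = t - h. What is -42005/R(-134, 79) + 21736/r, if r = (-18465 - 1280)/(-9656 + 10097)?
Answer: -110212633/382335 ≈ -288.26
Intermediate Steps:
r = -19745/441 ≈ -44.773
-42005/R(-134, 79) + 21736/r = -42005/(-134 - 1*79) + 21736/(-19745/441) = -42005/(-134 - 79) + 21736*(-441/19745) = -42005/(-213) - 871416/1795 = -42005*(-1/213) - 871416/1795 = 42005/213 - 871416/1795 = -110212633/382335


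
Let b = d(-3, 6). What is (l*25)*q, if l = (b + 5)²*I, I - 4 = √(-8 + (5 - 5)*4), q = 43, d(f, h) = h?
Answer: 520300 + 260150*I*√2 ≈ 5.203e+5 + 3.6791e+5*I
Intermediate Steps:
b = 6
I = 4 + 2*I*√2 (I = 4 + √(-8 + (5 - 5)*4) = 4 + √(-8 + 0*4) = 4 + √(-8 + 0) = 4 + √(-8) = 4 + 2*I*√2 ≈ 4.0 + 2.8284*I)
l = 484 + 242*I*√2 (l = (6 + 5)²*(4 + 2*I*√2) = 11²*(4 + 2*I*√2) = 121*(4 + 2*I*√2) = 484 + 242*I*√2 ≈ 484.0 + 342.24*I)
(l*25)*q = ((484 + 242*I*√2)*25)*43 = (12100 + 6050*I*√2)*43 = 520300 + 260150*I*√2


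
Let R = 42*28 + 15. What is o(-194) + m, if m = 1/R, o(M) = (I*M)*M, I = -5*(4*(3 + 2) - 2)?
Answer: -4034202839/1191 ≈ -3.3872e+6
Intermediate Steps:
I = -90 (I = -5*(4*5 - 2) = -5*(20 - 2) = -5*18 = -90)
R = 1191 (R = 1176 + 15 = 1191)
o(M) = -90*M**2 (o(M) = (-90*M)*M = -90*M**2)
m = 1/1191 ≈ 0.00083963
o(-194) + m = -90*(-194)**2 + 1/1191 = -90*37636 + 1/1191 = -3387240 + 1/1191 = -4034202839/1191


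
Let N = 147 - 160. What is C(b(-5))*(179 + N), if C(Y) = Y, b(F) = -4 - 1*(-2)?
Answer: -332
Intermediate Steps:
b(F) = -2 (b(F) = -4 + 2 = -2)
N = -13
C(b(-5))*(179 + N) = -2*(179 - 13) = -2*166 = -332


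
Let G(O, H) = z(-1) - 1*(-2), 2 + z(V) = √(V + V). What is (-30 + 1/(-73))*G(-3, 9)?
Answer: -2191*I*√2/73 ≈ -42.446*I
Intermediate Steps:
z(V) = -2 + √2*√V (z(V) = -2 + √(V + V) = -2 + √(2*V) = -2 + √2*√V)
G(O, H) = I*√2 (G(O, H) = (-2 + √2*√(-1)) - 1*(-2) = (-2 + √2*I) + 2 = (-2 + I*√2) + 2 = I*√2)
(-30 + 1/(-73))*G(-3, 9) = (-30 + 1/(-73))*(I*√2) = (-30 - 1/73)*(I*√2) = -2191*I*√2/73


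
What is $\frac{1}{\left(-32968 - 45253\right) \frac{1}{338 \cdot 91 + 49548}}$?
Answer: $- \frac{80306}{78221} \approx -1.0267$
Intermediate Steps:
$\frac{1}{\left(-32968 - 45253\right) \frac{1}{338 \cdot 91 + 49548}} = \frac{1}{\left(-78221\right) \frac{1}{30758 + 49548}} = \frac{1}{\left(-78221\right) \frac{1}{80306}} = \frac{1}{- \frac{78221}{80306}} = - \frac{80306}{78221}$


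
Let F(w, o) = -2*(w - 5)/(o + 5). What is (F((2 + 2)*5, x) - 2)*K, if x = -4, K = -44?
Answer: 1408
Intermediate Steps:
F(w, o) = -2*(-5 + w)/(5 + o)
(F((2 + 2)*5, x) - 2)*K = (2*(5 - (2 + 2)*5)/(5 - 4) - 2)*(-44) = (2*(5 - 4*5)/1 - 2)*(-44) = (2*1*(5 - 1*20) - 2)*(-44) = (2*1*(5 - 20) - 2)*(-44) = (2*1*(-15) - 2)*(-44) = (-30 - 2)*(-44) = -32*(-44) = 1408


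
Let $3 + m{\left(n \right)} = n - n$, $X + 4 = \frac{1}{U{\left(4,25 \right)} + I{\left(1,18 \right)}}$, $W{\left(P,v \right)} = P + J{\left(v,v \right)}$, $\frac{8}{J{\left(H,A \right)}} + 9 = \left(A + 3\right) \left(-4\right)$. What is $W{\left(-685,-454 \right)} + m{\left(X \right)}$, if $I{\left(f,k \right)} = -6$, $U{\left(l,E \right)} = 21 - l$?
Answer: $- \frac{1234952}{1795} \approx -688.0$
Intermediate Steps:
$J{\left(H,A \right)} = \frac{8}{-21 - 4 A}$ ($J{\left(H,A \right)} = \frac{8}{-9 + \left(A + 3\right) \left(-4\right)} = \frac{8}{-9 + \left(3 + A\right) \left(-4\right)} = \frac{8}{-9 - \left(12 + 4 A\right)} = \frac{8}{-21 - 4 A}$)
$W{\left(P,v \right)} = P - \frac{8}{21 + 4 v}$
$X = - \frac{43}{11}$ ($X = -4 + \frac{1}{\left(21 - 4\right) - 6} = -4 + \frac{1}{17 - 6} = -4 + \frac{1}{11} = - \frac{43}{11} \approx -3.9091$)
$m{\left(n \right)} = -3$ ($m{\left(n \right)} = -3 + \left(n - n\right) = -3 + 0 = -3$)
$W{\left(-685,-454 \right)} + m{\left(X \right)} = \left(-685 - \frac{8}{21 + 4 \left(-454\right)}\right) - 3 = \left(-685 - \frac{8}{21 - 1816}\right) - 3 = \left(-685 - \frac{8}{-1795}\right) - 3 = \left(-685 - - \frac{8}{1795}\right) - 3 = \left(-685 + \frac{8}{1795}\right) - 3 = - \frac{1229567}{1795} - 3 = - \frac{1234952}{1795}$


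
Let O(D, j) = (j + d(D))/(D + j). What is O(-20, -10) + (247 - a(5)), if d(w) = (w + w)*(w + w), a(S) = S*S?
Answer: 169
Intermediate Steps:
a(S) = S**2
d(w) = 4*w**2 (d(w) = (2*w)*(2*w) = 4*w**2)
O(D, j) = (j + 4*D**2)/(D + j)
O(-20, -10) + (247 - a(5)) = (-10 + 4*(-20)**2)/(-20 - 10) + (247 - 1*5**2) = (-10 + 4*400)/(-30) + (247 - 1*25) = -(-10 + 1600)/30 + (247 - 25) = -1/30*1590 + 222 = -53 + 222 = 169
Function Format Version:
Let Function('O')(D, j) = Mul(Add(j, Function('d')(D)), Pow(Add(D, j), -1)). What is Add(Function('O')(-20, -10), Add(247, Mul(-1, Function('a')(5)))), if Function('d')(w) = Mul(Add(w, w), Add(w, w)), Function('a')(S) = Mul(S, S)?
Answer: 169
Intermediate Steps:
Function('a')(S) = Pow(S, 2)
Function('d')(w) = Mul(4, Pow(w, 2)) (Function('d')(w) = Mul(Mul(2, w), Mul(2, w)) = Mul(4, Pow(w, 2)))
Function('O')(D, j) = Mul(Pow(Add(D, j), -1), Add(j, Mul(4, Pow(D, 2)))) (Function('O')(D, j) = Mul(Add(j, Mul(4, Pow(D, 2))), Pow(Add(D, j), -1)) = Mul(Pow(Add(D, j), -1), Add(j, Mul(4, Pow(D, 2)))))
Add(Function('O')(-20, -10), Add(247, Mul(-1, Function('a')(5)))) = Add(Mul(Pow(Add(-20, -10), -1), Add(-10, Mul(4, Pow(-20, 2)))), Add(247, Mul(-1, Pow(5, 2)))) = Add(Mul(Pow(-30, -1), Add(-10, Mul(4, 400))), Add(247, Mul(-1, 25))) = Add(Mul(Rational(-1, 30), Add(-10, 1600)), Add(247, -25)) = Add(Mul(Rational(-1, 30), 1590), 222) = Add(-53, 222) = 169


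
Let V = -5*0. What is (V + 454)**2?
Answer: 206116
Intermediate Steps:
V = 0
(V + 454)**2 = (0 + 454)**2 = 454**2 = 206116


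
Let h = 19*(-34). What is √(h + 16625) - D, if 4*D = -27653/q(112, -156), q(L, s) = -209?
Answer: -27653/836 + 29*√19 ≈ 93.330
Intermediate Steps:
h = -646
D = 27653/836 (D = (-27653/(-209))/4 = (-27653*(-1/209))/4 = (¼)*(27653/209) = 27653/836 ≈ 33.078)
√(h + 16625) - D = √(-646 + 16625) - 1*27653/836 = √15979 - 27653/836 = 29*√19 - 27653/836 = -27653/836 + 29*√19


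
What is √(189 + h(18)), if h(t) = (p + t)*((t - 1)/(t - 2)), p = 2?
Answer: 29/2 ≈ 14.500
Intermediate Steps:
h(t) = (-1 + t)*(2 + t)/(-2 + t) (h(t) = (2 + t)*((t - 1)/(t - 2)) = (2 + t)*((-1 + t)/(-2 + t)) = (-1 + t)*(2 + t)/(-2 + t))
√(189 + h(18)) = √(189 + (-2 + 18 + 18²)/(-2 + 18)) = √(189 + (-2 + 18 + 324)/16) = √(189 + (1/16)*340) = √(189 + 85/4) = √(841/4) = 29/2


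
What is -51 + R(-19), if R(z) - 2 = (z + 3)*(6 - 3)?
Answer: -97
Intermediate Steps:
R(z) = 11 + 3*z (R(z) = 2 + (z + 3)*(6 - 3) = 2 + (3 + z)*3 = 2 + (9 + 3*z) = 11 + 3*z)
-51 + R(-19) = -51 + (11 + 3*(-19)) = -51 + (11 - 57) = -51 - 46 = -97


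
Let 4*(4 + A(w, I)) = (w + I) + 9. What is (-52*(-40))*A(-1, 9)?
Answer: 520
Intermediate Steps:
A(w, I) = -7/4 + I/4 + w/4 (A(w, I) = -4 + ((w + I) + 9)/4 = -4 + ((I + w) + 9)/4 = -4 + (9 + I + w)/4 = -4 + (9/4 + I/4 + w/4) = -7/4 + I/4 + w/4)
(-52*(-40))*A(-1, 9) = (-52*(-40))*(-7/4 + (1/4)*9 + (1/4)*(-1)) = 2080*(-7/4 + 9/4 - 1/4) = 2080*(1/4) = 520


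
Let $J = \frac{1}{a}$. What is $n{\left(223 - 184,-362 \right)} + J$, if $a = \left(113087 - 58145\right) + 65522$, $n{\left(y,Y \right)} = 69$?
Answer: $\frac{8312017}{120464} \approx 69.0$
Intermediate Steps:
$a = 120464$ ($a = 54942 + 65522 = 120464$)
$J = \frac{1}{120464} \approx 8.3012 \cdot 10^{-6}$
$n{\left(223 - 184,-362 \right)} + J = 69 + \frac{1}{120464} = \frac{8312017}{120464}$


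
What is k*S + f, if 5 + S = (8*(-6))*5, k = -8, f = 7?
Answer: 1967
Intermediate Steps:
S = -245 (S = -5 + (8*(-6))*5 = -5 - 48*5 = -5 - 240 = -245)
k*S + f = -8*(-245) + 7 = 1960 + 7 = 1967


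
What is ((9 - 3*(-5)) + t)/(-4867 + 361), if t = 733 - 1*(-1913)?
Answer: -445/751 ≈ -0.59254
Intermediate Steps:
t = 2646 (t = 733 + 1913 = 2646)
((9 - 3*(-5)) + t)/(-4867 + 361) = ((9 - 3*(-5)) + 2646)/(-4867 + 361) = ((9 + 15) + 2646)/(-4506) = (24 + 2646)*(-1/4506) = 2670*(-1/4506) = -445/751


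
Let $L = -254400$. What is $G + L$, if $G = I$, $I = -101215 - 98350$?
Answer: $-453965$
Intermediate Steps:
$I = -199565$ ($I = -101215 - 98350 = -199565$)
$G = -199565$
$G + L = -199565 - 254400 = -453965$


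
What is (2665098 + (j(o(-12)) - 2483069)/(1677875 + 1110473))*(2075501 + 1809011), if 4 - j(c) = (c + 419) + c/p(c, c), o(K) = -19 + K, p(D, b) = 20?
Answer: 36083320314682707882/3485435 ≈ 1.0353e+13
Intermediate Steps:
j(c) = -415 - 21*c/20 (j(c) = 4 - ((c + 419) + c/20) = 4 - ((419 + c) + c*(1/20)) = 4 - ((419 + c) + c/20) = 4 - (419 + 21*c/20) = 4 + (-419 - 21*c/20) = -415 - 21*c/20)
(2665098 + (j(o(-12)) - 2483069)/(1677875 + 1110473))*(2075501 + 1809011) = (2665098 + ((-415 - 21*(-19 - 12)/20) - 2483069)/(1677875 + 1110473))*(2075501 + 1809011) = (2665098 + ((-415 - 21/20*(-31)) - 2483069)/2788348)*3884512 = (2665098 + ((-415 + 651/20) - 2483069)*(1/2788348))*3884512 = (2665098 + (-7649/20 - 2483069)*(1/2788348))*3884512 = (2665098 - 49669029/20*1/2788348)*3884512 = (2665098 - 49669029/55766960)*3884512 = (148624363893051/55766960)*3884512 = 36083320314682707882/3485435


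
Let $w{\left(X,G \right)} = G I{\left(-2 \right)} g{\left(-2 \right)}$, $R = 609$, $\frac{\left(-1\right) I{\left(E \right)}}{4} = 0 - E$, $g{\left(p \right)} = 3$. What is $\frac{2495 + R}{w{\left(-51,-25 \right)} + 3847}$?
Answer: $\frac{3104}{4447} \approx 0.698$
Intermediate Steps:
$I{\left(E \right)} = 4 E$ ($I{\left(E \right)} = - 4 \left(0 - E\right) = - 4 \left(- E\right) = 4 E$)
$w{\left(X,G \right)} = - 24 G$ ($w{\left(X,G \right)} = G 4 \left(-2\right) 3 = G \left(-8\right) 3 = - 8 G 3 = - 24 G$)
$\frac{2495 + R}{w{\left(-51,-25 \right)} + 3847} = \frac{2495 + 609}{\left(-24\right) \left(-25\right) + 3847} = \frac{3104}{600 + 3847} = \frac{3104}{4447}$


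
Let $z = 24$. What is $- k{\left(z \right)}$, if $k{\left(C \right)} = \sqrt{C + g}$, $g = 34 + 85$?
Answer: $- \sqrt{143} \approx -11.958$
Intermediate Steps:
$g = 119$
$k{\left(C \right)} = \sqrt{119 + C}$ ($k{\left(C \right)} = \sqrt{C + 119} = \sqrt{119 + C}$)
$- k{\left(z \right)} = - \sqrt{119 + 24} = - \sqrt{143}$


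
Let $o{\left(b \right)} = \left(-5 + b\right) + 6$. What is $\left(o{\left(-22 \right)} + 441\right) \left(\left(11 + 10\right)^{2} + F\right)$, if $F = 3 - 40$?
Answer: $169680$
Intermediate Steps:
$F = -37$ ($F = 3 - 40 = -37$)
$o{\left(b \right)} = 1 + b$
$\left(o{\left(-22 \right)} + 441\right) \left(\left(11 + 10\right)^{2} + F\right) = \left(\left(1 - 22\right) + 441\right) \left(\left(11 + 10\right)^{2} - 37\right) = \left(-21 + 441\right) \left(21^{2} - 37\right) = 420 \left(441 - 37\right) = 420 \cdot 404 = 169680$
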